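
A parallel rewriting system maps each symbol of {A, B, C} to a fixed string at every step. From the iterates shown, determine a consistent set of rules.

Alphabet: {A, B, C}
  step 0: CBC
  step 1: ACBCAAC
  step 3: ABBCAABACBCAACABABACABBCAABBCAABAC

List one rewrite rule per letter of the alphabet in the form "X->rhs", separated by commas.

A->AB, B->BCA, C->AC

  step 0 ⇒ step 1: CBC ⇒ AC·BCA·AC
    B ↦ BCA
    C ↦ AC
    A ↦ AB  (constrained at step 1)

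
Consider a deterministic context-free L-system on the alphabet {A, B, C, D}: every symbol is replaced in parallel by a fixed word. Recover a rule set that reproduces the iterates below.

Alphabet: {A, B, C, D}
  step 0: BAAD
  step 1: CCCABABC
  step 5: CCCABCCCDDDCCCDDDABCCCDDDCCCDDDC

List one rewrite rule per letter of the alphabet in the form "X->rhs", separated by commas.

A->AB, B->CCC, C->D, D->C

  step 0 ⇒ step 1: BAAD ⇒ CCC·AB·AB·C
    A ↦ AB
    B ↦ CCC
    D ↦ C
    C ↦ D  (constrained at step 1)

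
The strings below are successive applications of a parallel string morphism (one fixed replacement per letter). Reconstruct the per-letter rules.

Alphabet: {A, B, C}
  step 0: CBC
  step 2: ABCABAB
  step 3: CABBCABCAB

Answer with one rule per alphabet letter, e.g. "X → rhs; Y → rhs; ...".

  step 2 ⇒ step 3: ABCABAB ⇒ C·AB·B·C·AB·C·AB
    A ↦ C
    B ↦ AB
    C ↦ B

A->C, B->AB, C->B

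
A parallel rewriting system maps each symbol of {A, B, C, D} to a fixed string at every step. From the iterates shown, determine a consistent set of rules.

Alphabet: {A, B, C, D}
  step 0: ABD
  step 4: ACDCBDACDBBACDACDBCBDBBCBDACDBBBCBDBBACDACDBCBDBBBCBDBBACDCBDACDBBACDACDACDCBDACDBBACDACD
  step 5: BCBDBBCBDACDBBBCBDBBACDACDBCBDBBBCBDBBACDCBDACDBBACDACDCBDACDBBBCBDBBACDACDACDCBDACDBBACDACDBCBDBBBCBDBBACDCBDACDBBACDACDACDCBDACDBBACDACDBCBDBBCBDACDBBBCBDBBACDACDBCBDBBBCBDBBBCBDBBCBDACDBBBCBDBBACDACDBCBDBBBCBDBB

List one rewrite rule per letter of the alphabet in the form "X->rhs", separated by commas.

  step 4 ⇒ step 5: ACDCBDACDBBACDACDBCBDBBCBDACDBBBCBDBBACDACDBCBDBBBCBDBBACDCBDACDBBACDACDACDCBDACDBBACDACD ⇒ B·CBD·BB·CBD·ACD·BB·B·CBD·BB·ACD·ACD·B·CBD·BB·B·CBD·BB·ACD·CBD·ACD·BB·ACD·ACD·CBD·ACD·BB·B·CBD·BB·ACD·ACD·ACD·CBD·ACD·BB·ACD·ACD·B·CBD·BB·B·CBD·BB·ACD·CBD·ACD·BB·ACD·ACD·ACD·CBD·ACD·BB·ACD·ACD·B·CBD·BB·CBD·ACD·BB·B·CBD·BB·ACD·ACD·B·CBD·BB·B·CBD·BB·B·CBD·BB·CBD·ACD·BB·B·CBD·BB·ACD·ACD·B·CBD·BB·B·CBD·BB
    A ↦ B
    B ↦ ACD
    C ↦ CBD
    D ↦ BB

A->B, B->ACD, C->CBD, D->BB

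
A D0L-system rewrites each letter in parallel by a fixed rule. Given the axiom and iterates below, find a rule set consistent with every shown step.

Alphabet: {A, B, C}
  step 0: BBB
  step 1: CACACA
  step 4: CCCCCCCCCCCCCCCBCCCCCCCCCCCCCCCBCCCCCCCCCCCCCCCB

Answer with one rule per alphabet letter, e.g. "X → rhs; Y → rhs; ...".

  step 0 ⇒ step 1: BBB ⇒ CA·CA·CA
    B ↦ CA
    A ↦ CB  (constrained at step 1)
    C ↦ CC  (constrained at step 1)

A->CB, B->CA, C->CC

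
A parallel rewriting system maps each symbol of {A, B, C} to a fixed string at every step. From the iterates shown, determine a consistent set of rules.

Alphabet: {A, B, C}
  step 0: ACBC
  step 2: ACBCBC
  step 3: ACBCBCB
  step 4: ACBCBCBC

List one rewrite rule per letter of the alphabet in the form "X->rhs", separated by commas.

A->AC, B->C, C->B

  step 3 ⇒ step 4: ACBCBCB ⇒ AC·B·C·B·C·B·C
    A ↦ AC
    B ↦ C
    C ↦ B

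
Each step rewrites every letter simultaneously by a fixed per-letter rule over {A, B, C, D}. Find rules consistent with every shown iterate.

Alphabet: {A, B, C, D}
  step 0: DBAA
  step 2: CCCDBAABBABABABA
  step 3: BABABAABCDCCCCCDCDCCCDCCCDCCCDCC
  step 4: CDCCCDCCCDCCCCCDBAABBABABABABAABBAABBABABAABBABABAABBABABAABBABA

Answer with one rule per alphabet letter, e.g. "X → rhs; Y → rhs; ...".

  step 3 ⇒ step 4: BABABAABCDCCCCCDCDCCCDCCCDCCCDCC ⇒ CD·CC·CD·CC·CD·CC·CC·CD·BA·AB·BA·BA·BA·BA·BA·AB·BA·AB·BA·BA·BA·AB·BA·BA·BA·AB·BA·BA·BA·AB·BA·BA
    A ↦ CC
    B ↦ CD
    C ↦ BA
    D ↦ AB

A->CC, B->CD, C->BA, D->AB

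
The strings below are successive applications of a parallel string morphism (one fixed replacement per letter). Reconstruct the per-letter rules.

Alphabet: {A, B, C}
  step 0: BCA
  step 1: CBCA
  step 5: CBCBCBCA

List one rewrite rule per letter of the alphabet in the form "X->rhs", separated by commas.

A->CA, B->C, C->B

  step 0 ⇒ step 1: BCA ⇒ C·B·CA
    A ↦ CA
    B ↦ C
    C ↦ B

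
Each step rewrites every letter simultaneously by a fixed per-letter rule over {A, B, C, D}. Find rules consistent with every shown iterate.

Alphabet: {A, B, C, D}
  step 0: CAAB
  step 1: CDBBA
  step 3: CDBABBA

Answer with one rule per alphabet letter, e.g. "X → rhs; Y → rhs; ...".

  step 0 ⇒ step 1: CAAB ⇒ CD·B·B·A
    A ↦ B
    B ↦ A
    C ↦ CD
    D ↦ B  (constrained at step 1)

A->B, B->A, C->CD, D->B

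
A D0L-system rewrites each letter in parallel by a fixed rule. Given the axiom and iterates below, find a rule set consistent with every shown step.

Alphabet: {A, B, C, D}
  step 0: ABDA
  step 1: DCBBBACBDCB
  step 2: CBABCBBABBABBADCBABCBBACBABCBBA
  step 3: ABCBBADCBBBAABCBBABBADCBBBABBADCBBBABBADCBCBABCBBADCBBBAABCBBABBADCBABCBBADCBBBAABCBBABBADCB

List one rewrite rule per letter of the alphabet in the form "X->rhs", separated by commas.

  step 2 ⇒ step 3: CBABCBBABBABBADCBABCBBACBABCBBA ⇒ ABC·BBA·DCB·BBA·ABC·BBA·BBA·DCB·BBA·BBA·DCB·BBA·BBA·DCB·CB·ABC·BBA·DCB·BBA·ABC·BBA·BBA·DCB·ABC·BBA·DCB·BBA·ABC·BBA·BBA·DCB
    A ↦ DCB
    B ↦ BBA
    C ↦ ABC
    D ↦ CB

A->DCB, B->BBA, C->ABC, D->CB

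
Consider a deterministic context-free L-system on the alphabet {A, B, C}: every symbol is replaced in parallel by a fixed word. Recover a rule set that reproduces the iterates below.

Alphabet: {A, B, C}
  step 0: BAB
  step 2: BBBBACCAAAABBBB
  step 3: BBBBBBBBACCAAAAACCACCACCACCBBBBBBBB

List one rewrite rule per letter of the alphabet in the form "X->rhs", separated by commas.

  step 2 ⇒ step 3: BBBBACCAAAABBBB ⇒ BB·BB·BB·BB·ACC·AA·AA·ACC·ACC·ACC·ACC·BB·BB·BB·BB
    A ↦ ACC
    B ↦ BB
    C ↦ AA

A->ACC, B->BB, C->AA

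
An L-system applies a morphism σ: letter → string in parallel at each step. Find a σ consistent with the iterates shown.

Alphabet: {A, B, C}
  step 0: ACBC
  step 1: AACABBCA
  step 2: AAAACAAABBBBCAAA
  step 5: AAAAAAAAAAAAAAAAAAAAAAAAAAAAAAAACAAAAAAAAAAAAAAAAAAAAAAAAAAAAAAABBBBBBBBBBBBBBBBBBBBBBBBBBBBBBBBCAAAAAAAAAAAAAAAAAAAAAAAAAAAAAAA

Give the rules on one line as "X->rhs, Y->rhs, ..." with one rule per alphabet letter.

A->AA, B->BB, C->CA

  step 1 ⇒ step 2: AACABBCA ⇒ AA·AA·CA·AA·BB·BB·CA·AA
    A ↦ AA
    B ↦ BB
    C ↦ CA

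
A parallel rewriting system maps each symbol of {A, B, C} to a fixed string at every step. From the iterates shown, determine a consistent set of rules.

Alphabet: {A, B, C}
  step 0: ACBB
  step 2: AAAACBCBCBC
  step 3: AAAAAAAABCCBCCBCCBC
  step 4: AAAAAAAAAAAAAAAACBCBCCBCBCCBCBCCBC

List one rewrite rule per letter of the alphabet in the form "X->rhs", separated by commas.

  step 3 ⇒ step 4: AAAAAAAABCCBCCBCCBC ⇒ AA·AA·AA·AA·AA·AA·AA·AA·C·BC·BC·C·BC·BC·C·BC·BC·C·BC
    A ↦ AA
    B ↦ C
    C ↦ BC

A->AA, B->C, C->BC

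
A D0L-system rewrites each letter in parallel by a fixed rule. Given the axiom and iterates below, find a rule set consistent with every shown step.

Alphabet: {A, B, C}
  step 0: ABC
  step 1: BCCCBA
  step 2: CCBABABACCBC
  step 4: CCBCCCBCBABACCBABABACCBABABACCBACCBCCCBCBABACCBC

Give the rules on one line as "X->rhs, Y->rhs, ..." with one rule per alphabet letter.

A->BC, B->CC, C->BA

  step 1 ⇒ step 2: BCCCBA ⇒ CC·BA·BA·BA·CC·BC
    A ↦ BC
    B ↦ CC
    C ↦ BA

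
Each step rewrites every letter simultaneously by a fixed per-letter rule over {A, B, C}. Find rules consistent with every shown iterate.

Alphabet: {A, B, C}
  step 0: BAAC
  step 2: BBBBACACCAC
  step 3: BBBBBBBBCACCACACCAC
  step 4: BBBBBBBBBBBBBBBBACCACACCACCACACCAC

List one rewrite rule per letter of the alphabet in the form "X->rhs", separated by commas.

A->C, B->BB, C->AC

  step 3 ⇒ step 4: BBBBBBBBCACCACACCAC ⇒ BB·BB·BB·BB·BB·BB·BB·BB·AC·C·AC·AC·C·AC·C·AC·AC·C·AC
    A ↦ C
    B ↦ BB
    C ↦ AC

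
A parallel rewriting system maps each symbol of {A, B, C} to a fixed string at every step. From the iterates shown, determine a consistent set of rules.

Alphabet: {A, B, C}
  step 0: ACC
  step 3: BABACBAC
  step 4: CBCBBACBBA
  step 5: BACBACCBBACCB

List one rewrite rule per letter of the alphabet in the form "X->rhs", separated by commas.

  step 4 ⇒ step 5: CBCBBACBBA ⇒ BA·C·BA·C·C·B·BA·C·C·B
    A ↦ B
    B ↦ C
    C ↦ BA

A->B, B->C, C->BA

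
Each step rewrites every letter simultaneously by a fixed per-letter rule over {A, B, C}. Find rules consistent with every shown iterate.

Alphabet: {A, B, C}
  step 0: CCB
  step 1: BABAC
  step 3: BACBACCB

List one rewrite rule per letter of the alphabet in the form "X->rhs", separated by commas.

  step 0 ⇒ step 1: CCB ⇒ BA·BA·C
    B ↦ C
    C ↦ BA
    A ↦ B  (constrained at step 1)

A->B, B->C, C->BA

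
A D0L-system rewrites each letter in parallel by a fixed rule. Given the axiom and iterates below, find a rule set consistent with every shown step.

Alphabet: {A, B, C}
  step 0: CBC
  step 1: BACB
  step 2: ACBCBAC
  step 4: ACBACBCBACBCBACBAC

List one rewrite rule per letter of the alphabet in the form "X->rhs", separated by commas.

  step 1 ⇒ step 2: BACB ⇒ AC·BC·B·AC
    A ↦ BC
    B ↦ AC
    C ↦ B

A->BC, B->AC, C->B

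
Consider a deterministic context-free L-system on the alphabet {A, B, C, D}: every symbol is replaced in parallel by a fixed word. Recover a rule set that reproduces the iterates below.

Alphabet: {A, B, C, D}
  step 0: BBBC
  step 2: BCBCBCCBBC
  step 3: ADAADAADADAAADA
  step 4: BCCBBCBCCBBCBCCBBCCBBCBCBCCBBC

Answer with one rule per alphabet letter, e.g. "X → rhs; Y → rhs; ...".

  step 3 ⇒ step 4: ADAADAADADAAADA ⇒ BC·CB·BC·BC·CB·BC·BC·CB·BC·CB·BC·BC·BC·CB·BC
    A ↦ BC
    D ↦ CB
  step 2 ⇒ step 3: BCBCBCCBBC ⇒ A·DA·A·DA·A·DA·DA·A·A·DA
    B ↦ A
  step 2 ⇒ step 3: BCBCBCCBBC ⇒ A·DA·A·DA·A·DA·DA·A·A·DA
    C ↦ DA

A->BC, B->A, C->DA, D->CB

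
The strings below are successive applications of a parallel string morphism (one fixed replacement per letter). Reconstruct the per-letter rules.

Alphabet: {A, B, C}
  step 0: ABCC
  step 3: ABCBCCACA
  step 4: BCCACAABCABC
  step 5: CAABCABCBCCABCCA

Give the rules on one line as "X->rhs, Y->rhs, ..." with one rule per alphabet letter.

A->BC, B->C, C->A

  step 4 ⇒ step 5: BCCACAABCABC ⇒ C·A·A·BC·A·BC·BC·C·A·BC·C·A
    A ↦ BC
    B ↦ C
    C ↦ A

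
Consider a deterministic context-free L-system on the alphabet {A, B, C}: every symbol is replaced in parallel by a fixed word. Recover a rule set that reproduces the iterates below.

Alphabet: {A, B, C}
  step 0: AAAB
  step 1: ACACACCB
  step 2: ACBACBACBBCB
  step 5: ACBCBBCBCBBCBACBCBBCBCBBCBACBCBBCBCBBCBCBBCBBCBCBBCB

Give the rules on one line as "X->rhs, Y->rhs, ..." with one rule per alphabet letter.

  step 1 ⇒ step 2: ACACACCB ⇒ AC·B·AC·B·AC·B·B·CB
    A ↦ AC
    B ↦ CB
    C ↦ B

A->AC, B->CB, C->B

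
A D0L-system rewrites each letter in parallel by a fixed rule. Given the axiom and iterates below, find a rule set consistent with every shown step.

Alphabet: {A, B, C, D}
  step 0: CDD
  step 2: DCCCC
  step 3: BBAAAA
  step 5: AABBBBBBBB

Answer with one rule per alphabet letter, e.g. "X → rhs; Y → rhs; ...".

  step 2 ⇒ step 3: DCCCC ⇒ BB·A·A·A·A
    C ↦ A
    D ↦ BB
    A ↦ D  (constrained at step 3)
    B ↦ C  (constrained at step 3)

A->D, B->C, C->A, D->BB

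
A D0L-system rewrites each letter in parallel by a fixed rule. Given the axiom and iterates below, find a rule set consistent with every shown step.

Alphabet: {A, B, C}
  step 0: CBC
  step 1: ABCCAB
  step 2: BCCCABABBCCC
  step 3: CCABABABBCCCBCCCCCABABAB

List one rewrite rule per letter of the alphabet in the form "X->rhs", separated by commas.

  step 2 ⇒ step 3: BCCCABABBCCC ⇒ CC·AB·AB·AB·BC·CC·BC·CC·CC·AB·AB·AB
    A ↦ BC
    B ↦ CC
    C ↦ AB

A->BC, B->CC, C->AB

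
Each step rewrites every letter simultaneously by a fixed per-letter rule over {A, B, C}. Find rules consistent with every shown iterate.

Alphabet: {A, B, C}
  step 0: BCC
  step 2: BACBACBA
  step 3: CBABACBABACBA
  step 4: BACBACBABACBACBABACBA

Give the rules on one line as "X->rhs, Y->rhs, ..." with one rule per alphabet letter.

  step 3 ⇒ step 4: CBABACBABACBA ⇒ BA·C·BA·C·BA·BA·C·BA·C·BA·BA·C·BA
    A ↦ BA
    B ↦ C
    C ↦ BA

A->BA, B->C, C->BA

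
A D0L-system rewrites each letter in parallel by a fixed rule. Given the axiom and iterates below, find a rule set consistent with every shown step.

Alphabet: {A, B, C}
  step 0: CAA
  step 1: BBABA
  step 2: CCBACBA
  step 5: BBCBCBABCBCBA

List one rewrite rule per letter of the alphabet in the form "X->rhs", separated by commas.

A->BA, B->C, C->B

  step 1 ⇒ step 2: BBABA ⇒ C·C·BA·C·BA
    A ↦ BA
    B ↦ C
  step 0 ⇒ step 1: CAA ⇒ B·BA·BA
    C ↦ B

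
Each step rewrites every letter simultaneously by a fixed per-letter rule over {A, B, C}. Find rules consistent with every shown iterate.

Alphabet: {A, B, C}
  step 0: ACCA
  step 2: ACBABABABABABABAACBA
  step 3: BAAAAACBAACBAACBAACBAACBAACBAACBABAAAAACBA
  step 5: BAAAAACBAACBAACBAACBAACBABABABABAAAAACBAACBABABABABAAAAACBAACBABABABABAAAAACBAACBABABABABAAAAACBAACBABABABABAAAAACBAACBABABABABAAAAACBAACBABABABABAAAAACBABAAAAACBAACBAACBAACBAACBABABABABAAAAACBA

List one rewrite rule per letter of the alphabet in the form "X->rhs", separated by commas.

  step 2 ⇒ step 3: ACBABABABABABABAACBA ⇒ BA·AAA·AC·BA·AC·BA·AC·BA·AC·BA·AC·BA·AC·BA·AC·BA·BA·AAA·AC·BA
    A ↦ BA
    B ↦ AC
    C ↦ AAA

A->BA, B->AC, C->AAA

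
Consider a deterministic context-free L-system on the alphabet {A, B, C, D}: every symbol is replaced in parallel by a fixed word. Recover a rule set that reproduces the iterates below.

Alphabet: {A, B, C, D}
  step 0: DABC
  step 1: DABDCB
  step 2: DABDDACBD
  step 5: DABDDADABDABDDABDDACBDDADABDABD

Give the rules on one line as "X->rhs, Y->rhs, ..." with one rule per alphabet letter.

  step 1 ⇒ step 2: DABDCB ⇒ DA·B·D·DA·CB·D
    A ↦ B
    B ↦ D
    C ↦ CB
    D ↦ DA

A->B, B->D, C->CB, D->DA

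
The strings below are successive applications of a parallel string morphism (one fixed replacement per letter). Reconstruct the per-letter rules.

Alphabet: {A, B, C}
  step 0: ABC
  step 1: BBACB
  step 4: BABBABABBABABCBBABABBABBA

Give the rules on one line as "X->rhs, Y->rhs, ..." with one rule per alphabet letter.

A->B, B->BA, C->CB

  step 0 ⇒ step 1: ABC ⇒ B·BA·CB
    A ↦ B
    B ↦ BA
    C ↦ CB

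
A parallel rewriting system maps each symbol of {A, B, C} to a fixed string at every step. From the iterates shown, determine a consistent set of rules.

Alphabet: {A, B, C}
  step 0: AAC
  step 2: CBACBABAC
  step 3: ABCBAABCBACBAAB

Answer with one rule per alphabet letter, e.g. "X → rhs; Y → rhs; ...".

A->BA, B->C, C->AB

  step 2 ⇒ step 3: CBACBABAC ⇒ AB·C·BA·AB·C·BA·C·BA·AB
    A ↦ BA
    B ↦ C
    C ↦ AB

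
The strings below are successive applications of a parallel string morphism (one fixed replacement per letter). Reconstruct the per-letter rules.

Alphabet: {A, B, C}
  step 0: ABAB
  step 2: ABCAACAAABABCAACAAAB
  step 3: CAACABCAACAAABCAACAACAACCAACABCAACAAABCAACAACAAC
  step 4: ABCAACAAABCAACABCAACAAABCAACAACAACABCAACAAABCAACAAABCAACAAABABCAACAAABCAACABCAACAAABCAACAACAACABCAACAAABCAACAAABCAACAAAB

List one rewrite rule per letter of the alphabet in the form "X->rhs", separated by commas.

  step 3 ⇒ step 4: CAACABCAACAAABCAACAACAACCAACABCAACAAABCAACAACAAC ⇒ AB·CAA·CAA·AB·CAA·C·AB·CAA·CAA·AB·CAA·CAA·CAA·C·AB·CAA·CAA·AB·CAA·CAA·AB·CAA·CAA·AB·AB·CAA·CAA·AB·CAA·C·AB·CAA·CAA·AB·CAA·CAA·CAA·C·AB·CAA·CAA·AB·CAA·CAA·AB·CAA·CAA·AB
    A ↦ CAA
    B ↦ C
    C ↦ AB

A->CAA, B->C, C->AB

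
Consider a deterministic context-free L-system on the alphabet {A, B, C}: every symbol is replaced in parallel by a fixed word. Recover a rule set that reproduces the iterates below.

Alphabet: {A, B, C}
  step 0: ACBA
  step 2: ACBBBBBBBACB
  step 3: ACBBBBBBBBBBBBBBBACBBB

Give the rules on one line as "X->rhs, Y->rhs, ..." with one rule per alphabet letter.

  step 2 ⇒ step 3: ACBBBBBBBACB ⇒ AC·B·BB·BB·BB·BB·BB·BB·BB·AC·B·BB
    A ↦ AC
    B ↦ BB
    C ↦ B

A->AC, B->BB, C->B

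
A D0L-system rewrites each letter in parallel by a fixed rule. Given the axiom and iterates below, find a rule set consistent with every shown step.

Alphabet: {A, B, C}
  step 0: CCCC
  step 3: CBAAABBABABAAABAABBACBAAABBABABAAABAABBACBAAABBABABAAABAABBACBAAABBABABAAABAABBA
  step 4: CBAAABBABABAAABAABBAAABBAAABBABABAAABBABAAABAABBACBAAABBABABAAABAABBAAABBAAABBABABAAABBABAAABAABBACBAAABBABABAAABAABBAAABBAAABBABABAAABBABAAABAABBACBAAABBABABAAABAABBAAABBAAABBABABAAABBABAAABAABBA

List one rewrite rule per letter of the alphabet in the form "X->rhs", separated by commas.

  step 3 ⇒ step 4: CBAAABBABABAAABAABBACBAAABBABABAAABAABBACBAAABBABABAAABAABBACBAAABBABABAAABAABBA ⇒ CBA·AAB·BA·BA·BA·AAB·AAB·BA·AAB·BA·AAB·BA·BA·BA·AAB·BA·BA·AAB·AAB·BA·CBA·AAB·BA·BA·BA·AAB·AAB·BA·AAB·BA·AAB·BA·BA·BA·AAB·BA·BA·AAB·AAB·BA·CBA·AAB·BA·BA·BA·AAB·AAB·BA·AAB·BA·AAB·BA·BA·BA·AAB·BA·BA·AAB·AAB·BA·CBA·AAB·BA·BA·BA·AAB·AAB·BA·AAB·BA·AAB·BA·BA·BA·AAB·BA·BA·AAB·AAB·BA
    A ↦ BA
    B ↦ AAB
    C ↦ CBA

A->BA, B->AAB, C->CBA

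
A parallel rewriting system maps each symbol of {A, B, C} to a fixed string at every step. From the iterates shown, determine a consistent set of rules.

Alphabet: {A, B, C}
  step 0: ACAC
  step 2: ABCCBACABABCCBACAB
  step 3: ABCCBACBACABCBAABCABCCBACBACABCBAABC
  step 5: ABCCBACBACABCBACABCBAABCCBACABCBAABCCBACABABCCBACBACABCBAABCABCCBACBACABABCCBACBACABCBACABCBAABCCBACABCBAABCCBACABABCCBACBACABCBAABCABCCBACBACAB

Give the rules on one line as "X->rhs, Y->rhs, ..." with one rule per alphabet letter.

A->AB, B->C, C->CBA

  step 2 ⇒ step 3: ABCCBACABABCCBACAB ⇒ AB·C·CBA·CBA·C·AB·CBA·AB·C·AB·C·CBA·CBA·C·AB·CBA·AB·C
    A ↦ AB
    B ↦ C
    C ↦ CBA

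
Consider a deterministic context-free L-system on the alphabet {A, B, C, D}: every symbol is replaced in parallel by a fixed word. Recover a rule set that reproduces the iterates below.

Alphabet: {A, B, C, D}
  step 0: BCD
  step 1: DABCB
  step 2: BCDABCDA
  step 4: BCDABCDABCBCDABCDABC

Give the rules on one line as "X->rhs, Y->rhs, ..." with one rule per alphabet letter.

  step 1 ⇒ step 2: DABCB ⇒ B·C·DA·BC·DA
    A ↦ C
    B ↦ DA
    C ↦ BC
    D ↦ B

A->C, B->DA, C->BC, D->B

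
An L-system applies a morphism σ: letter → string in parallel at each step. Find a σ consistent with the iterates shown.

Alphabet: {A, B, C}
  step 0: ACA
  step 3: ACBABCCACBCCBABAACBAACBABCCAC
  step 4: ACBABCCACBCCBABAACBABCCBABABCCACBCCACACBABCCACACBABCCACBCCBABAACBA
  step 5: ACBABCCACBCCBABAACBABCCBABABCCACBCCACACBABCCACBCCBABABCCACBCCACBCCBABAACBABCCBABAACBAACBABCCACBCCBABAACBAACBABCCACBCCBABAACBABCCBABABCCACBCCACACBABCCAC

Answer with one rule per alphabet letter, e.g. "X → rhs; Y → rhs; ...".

A->AC, B->BCC, C->BA

  step 4 ⇒ step 5: ACBABCCACBCCBABAACBABCCBABABCCACBCCACACBABCCACACBABCCACBCCBABAACBA ⇒ AC·BA·BCC·AC·BCC·BA·BA·AC·BA·BCC·BA·BA·BCC·AC·BCC·AC·AC·BA·BCC·AC·BCC·BA·BA·BCC·AC·BCC·AC·BCC·BA·BA·AC·BA·BCC·BA·BA·AC·BA·AC·BA·BCC·AC·BCC·BA·BA·AC·BA·AC·BA·BCC·AC·BCC·BA·BA·AC·BA·BCC·BA·BA·BCC·AC·BCC·AC·AC·BA·BCC·AC
    A ↦ AC
    B ↦ BCC
    C ↦ BA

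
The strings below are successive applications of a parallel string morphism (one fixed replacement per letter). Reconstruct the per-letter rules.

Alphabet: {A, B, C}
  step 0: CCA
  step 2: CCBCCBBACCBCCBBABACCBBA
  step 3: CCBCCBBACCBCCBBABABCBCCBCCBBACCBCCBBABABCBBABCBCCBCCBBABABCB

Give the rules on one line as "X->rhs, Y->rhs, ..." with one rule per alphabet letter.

  step 2 ⇒ step 3: CCBCCBBACCBCCBBABACCBBA ⇒ CCB·CCB·BA·CCB·CCB·BA·BA·BCB·CCB·CCB·BA·CCB·CCB·BA·BA·BCB·BA·BCB·CCB·CCB·BA·BA·BCB
    A ↦ BCB
    B ↦ BA
    C ↦ CCB

A->BCB, B->BA, C->CCB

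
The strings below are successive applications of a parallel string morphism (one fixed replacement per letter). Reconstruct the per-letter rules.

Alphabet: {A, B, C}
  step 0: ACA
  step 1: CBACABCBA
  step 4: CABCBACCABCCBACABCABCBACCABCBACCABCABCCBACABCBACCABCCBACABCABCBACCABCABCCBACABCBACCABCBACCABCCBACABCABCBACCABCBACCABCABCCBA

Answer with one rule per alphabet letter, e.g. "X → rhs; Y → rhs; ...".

A->CBA, B->C, C->CAB

  step 0 ⇒ step 1: ACA ⇒ CBA·CAB·CBA
    A ↦ CBA
    C ↦ CAB
    B ↦ C  (constrained at step 1)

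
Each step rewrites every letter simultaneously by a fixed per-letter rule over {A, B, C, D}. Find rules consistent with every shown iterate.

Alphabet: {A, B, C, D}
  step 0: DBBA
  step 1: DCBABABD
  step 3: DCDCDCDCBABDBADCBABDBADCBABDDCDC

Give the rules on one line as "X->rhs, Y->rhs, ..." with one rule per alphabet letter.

  step 0 ⇒ step 1: DBBA ⇒ DC·BA·BA·BD
    A ↦ BD
    B ↦ BA
    D ↦ DC
    C ↦ DC  (constrained at step 1)

A->BD, B->BA, C->DC, D->DC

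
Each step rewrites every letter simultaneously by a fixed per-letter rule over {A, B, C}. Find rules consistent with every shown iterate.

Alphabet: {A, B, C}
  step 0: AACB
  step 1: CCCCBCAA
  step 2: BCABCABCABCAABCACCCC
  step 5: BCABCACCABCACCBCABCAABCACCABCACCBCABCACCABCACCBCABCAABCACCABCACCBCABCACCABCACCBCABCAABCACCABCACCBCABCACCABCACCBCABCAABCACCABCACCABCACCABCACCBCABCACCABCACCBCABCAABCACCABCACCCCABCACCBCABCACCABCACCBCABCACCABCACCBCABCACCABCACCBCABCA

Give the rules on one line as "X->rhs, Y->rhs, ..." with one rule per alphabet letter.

A->CC, B->A, C->BCA

  step 1 ⇒ step 2: CCCCBCAA ⇒ BCA·BCA·BCA·BCA·A·BCA·CC·CC
    A ↦ CC
    B ↦ A
    C ↦ BCA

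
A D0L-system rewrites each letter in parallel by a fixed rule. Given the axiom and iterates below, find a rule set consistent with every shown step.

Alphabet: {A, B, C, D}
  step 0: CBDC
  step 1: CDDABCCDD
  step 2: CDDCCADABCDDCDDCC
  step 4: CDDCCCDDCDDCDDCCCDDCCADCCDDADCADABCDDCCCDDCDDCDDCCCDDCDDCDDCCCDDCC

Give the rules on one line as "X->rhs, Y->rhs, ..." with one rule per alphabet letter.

A->AD, B->AB, C->CDD, D->C

  step 1 ⇒ step 2: CDDABCCDD ⇒ CDD·C·C·AD·AB·CDD·CDD·C·C
    A ↦ AD
    B ↦ AB
    C ↦ CDD
    D ↦ C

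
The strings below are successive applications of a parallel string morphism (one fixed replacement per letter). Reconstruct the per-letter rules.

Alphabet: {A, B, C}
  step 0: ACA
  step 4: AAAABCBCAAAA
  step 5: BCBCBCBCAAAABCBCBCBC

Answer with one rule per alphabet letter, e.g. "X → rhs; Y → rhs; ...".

A->BC, B->A, C->A

  step 4 ⇒ step 5: AAAABCBCAAAA ⇒ BC·BC·BC·BC·A·A·A·A·BC·BC·BC·BC
    A ↦ BC
    B ↦ A
    C ↦ A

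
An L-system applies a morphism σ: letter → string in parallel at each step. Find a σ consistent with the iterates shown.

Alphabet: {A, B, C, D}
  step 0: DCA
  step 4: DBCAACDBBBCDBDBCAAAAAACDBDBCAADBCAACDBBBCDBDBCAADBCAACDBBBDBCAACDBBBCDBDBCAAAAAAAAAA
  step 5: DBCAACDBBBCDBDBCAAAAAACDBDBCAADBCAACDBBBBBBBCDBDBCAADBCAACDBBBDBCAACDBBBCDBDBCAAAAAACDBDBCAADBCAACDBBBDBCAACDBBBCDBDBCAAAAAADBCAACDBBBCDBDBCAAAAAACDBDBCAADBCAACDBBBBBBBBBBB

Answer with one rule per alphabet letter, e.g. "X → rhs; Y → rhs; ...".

A->B, B->AA, C->CDB, D->DBC

  step 4 ⇒ step 5: DBCAACDBBBCDBDBCAAAAAACDBDBCAADBCAACDBBBCDBDBCAADBCAACDBBBDBCAACDBBBCDBDBCAAAAAAAAAA ⇒ DBC·AA·CDB·B·B·CDB·DBC·AA·AA·AA·CDB·DBC·AA·DBC·AA·CDB·B·B·B·B·B·B·CDB·DBC·AA·DBC·AA·CDB·B·B·DBC·AA·CDB·B·B·CDB·DBC·AA·AA·AA·CDB·DBC·AA·DBC·AA·CDB·B·B·DBC·AA·CDB·B·B·CDB·DBC·AA·AA·AA·DBC·AA·CDB·B·B·CDB·DBC·AA·AA·AA·CDB·DBC·AA·DBC·AA·CDB·B·B·B·B·B·B·B·B·B·B
    A ↦ B
    B ↦ AA
    C ↦ CDB
    D ↦ DBC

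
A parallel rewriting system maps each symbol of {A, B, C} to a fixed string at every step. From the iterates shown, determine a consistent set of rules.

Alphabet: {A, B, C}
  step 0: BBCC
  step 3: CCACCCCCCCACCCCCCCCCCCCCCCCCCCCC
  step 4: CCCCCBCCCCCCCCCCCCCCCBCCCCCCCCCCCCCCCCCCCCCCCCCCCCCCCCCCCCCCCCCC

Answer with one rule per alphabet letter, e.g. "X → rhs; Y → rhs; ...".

  step 3 ⇒ step 4: CCACCCCCCCACCCCCCCCCCCCCCCCCCCCC ⇒ CC·CC·CB·CC·CC·CC·CC·CC·CC·CC·CB·CC·CC·CC·CC·CC·CC·CC·CC·CC·CC·CC·CC·CC·CC·CC·CC·CC·CC·CC·CC·CC
    A ↦ CB
    C ↦ CC
    B ↦ AC  (constrained at step 0)

A->CB, B->AC, C->CC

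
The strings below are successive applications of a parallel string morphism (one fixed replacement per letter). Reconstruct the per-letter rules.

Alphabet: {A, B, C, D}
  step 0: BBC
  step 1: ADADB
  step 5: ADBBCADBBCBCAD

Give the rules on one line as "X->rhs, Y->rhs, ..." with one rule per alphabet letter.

  step 0 ⇒ step 1: BBC ⇒ AD·AD·B
    B ↦ AD
    C ↦ B
    A ↦ B  (constrained at step 1)
    D ↦ C  (constrained at step 1)

A->B, B->AD, C->B, D->C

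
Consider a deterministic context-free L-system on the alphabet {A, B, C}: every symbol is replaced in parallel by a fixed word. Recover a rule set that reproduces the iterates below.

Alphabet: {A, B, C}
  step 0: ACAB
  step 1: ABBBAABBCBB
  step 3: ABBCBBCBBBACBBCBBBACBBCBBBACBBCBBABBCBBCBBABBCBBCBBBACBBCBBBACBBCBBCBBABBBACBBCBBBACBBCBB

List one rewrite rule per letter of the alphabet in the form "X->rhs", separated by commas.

A->ABB, B->CBB, C->BA

  step 0 ⇒ step 1: ACAB ⇒ ABB·BA·ABB·CBB
    A ↦ ABB
    B ↦ CBB
    C ↦ BA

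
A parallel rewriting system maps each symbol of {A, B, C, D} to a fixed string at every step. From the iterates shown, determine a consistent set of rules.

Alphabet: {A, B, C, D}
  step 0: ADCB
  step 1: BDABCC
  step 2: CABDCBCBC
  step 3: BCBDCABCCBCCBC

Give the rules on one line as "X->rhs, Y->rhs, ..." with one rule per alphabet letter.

  step 2 ⇒ step 3: CABDCBCBC ⇒ BC·BD·C·A·BC·C·BC·C·BC
    A ↦ BD
    B ↦ C
    C ↦ BC
    D ↦ A

A->BD, B->C, C->BC, D->A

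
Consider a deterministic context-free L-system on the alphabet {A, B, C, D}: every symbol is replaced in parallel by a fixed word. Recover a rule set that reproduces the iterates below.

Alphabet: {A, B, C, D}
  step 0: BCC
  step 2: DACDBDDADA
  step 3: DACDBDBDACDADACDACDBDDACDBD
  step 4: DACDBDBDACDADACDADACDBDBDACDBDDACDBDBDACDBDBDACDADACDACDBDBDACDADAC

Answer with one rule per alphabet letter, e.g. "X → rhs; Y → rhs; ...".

  step 3 ⇒ step 4: DACDBDBDACDADACDACDBDDACDBD ⇒ DAC·DBD·B·DAC·DA·DAC·DA·DAC·DBD·B·DAC·DBD·DAC·DBD·B·DAC·DBD·B·DAC·DA·DAC·DAC·DBD·B·DAC·DA·DAC
    A ↦ DBD
    B ↦ DA
    C ↦ B
    D ↦ DAC

A->DBD, B->DA, C->B, D->DAC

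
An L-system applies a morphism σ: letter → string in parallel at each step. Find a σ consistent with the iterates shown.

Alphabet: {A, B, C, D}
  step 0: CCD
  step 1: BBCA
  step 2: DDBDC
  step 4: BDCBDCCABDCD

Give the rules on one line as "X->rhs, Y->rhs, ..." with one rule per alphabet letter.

A->DC, B->D, C->B, D->CA

  step 1 ⇒ step 2: BBCA ⇒ D·D·B·DC
    A ↦ DC
    B ↦ D
    C ↦ B
  step 0 ⇒ step 1: CCD ⇒ B·B·CA
    D ↦ CA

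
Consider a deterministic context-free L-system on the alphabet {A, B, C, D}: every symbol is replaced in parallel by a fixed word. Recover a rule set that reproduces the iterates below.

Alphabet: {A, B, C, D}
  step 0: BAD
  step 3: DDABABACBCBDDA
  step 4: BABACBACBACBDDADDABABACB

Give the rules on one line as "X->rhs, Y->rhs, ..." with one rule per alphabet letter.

  step 3 ⇒ step 4: DDABABACBCBDDA ⇒ BA·BA·CB·A·CB·A·CB·DD·A·DD·A·BA·BA·CB
    A ↦ CB
    B ↦ A
    C ↦ DD
    D ↦ BA

A->CB, B->A, C->DD, D->BA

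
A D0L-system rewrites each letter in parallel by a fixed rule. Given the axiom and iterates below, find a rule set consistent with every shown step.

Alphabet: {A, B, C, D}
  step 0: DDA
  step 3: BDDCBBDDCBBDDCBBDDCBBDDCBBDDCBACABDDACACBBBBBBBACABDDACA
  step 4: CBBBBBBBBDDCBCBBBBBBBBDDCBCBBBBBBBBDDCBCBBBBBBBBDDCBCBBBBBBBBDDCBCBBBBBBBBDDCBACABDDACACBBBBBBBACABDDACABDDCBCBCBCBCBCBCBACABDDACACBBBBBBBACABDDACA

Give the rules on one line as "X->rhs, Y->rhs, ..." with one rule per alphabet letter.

A->ACA, B->CB, C->BDD, D->BBB

  step 3 ⇒ step 4: BDDCBBDDCBBDDCBBDDCBBDDCBBDDCBACABDDACACBBBBBBBACABDDACA ⇒ CB·BBB·BBB·BDD·CB·CB·BBB·BBB·BDD·CB·CB·BBB·BBB·BDD·CB·CB·BBB·BBB·BDD·CB·CB·BBB·BBB·BDD·CB·CB·BBB·BBB·BDD·CB·ACA·BDD·ACA·CB·BBB·BBB·ACA·BDD·ACA·BDD·CB·CB·CB·CB·CB·CB·CB·ACA·BDD·ACA·CB·BBB·BBB·ACA·BDD·ACA
    A ↦ ACA
    B ↦ CB
    C ↦ BDD
    D ↦ BBB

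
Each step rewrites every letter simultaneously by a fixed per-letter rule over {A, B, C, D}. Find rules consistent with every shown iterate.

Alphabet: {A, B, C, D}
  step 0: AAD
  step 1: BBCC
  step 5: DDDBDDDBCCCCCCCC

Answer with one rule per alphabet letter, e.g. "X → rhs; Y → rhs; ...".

A->B, B->CA, C->D, D->CC

  step 0 ⇒ step 1: AAD ⇒ B·B·CC
    A ↦ B
    D ↦ CC
    B ↦ CA  (constrained at step 1)
    C ↦ D  (constrained at step 1)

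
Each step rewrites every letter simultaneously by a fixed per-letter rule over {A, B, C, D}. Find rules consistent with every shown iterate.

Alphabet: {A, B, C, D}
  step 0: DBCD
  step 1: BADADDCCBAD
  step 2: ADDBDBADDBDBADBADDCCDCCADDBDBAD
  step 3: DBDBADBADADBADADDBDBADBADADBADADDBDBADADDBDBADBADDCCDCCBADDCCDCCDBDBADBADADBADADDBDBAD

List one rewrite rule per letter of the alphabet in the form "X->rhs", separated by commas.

A->DBD, B->AD, C->DCC, D->BAD

  step 2 ⇒ step 3: ADDBDBADDBDBADBADDCCDCCADDBDBAD ⇒ DBD·BAD·BAD·AD·BAD·AD·DBD·BAD·BAD·AD·BAD·AD·DBD·BAD·AD·DBD·BAD·BAD·DCC·DCC·BAD·DCC·DCC·DBD·BAD·BAD·AD·BAD·AD·DBD·BAD
    A ↦ DBD
    B ↦ AD
    C ↦ DCC
    D ↦ BAD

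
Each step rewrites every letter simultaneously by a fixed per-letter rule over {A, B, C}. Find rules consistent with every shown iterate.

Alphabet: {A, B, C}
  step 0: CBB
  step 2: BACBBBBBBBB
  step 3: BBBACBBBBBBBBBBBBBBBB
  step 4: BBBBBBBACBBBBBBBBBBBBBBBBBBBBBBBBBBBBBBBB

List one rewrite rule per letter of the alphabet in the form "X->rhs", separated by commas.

  step 3 ⇒ step 4: BBBACBBBBBBBBBBBBBBBB ⇒ BB·BB·BB·B·AC·BB·BB·BB·BB·BB·BB·BB·BB·BB·BB·BB·BB·BB·BB·BB·BB
    A ↦ B
    B ↦ BB
    C ↦ AC

A->B, B->BB, C->AC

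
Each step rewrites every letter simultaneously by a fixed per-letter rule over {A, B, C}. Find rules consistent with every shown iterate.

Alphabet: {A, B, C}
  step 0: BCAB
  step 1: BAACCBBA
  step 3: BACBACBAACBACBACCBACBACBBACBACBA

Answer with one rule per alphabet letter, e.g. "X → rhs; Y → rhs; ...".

  step 0 ⇒ step 1: BCAB ⇒ BA·AC·CB·BA
    A ↦ CB
    B ↦ BA
    C ↦ AC

A->CB, B->BA, C->AC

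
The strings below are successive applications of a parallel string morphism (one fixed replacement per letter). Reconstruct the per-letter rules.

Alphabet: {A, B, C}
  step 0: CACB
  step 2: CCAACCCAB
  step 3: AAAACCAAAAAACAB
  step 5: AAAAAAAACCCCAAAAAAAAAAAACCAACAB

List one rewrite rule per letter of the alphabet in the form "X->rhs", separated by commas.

A->C, B->AB, C->AA

  step 2 ⇒ step 3: CCAACCCAB ⇒ AA·AA·C·C·AA·AA·AA·C·AB
    A ↦ C
    B ↦ AB
    C ↦ AA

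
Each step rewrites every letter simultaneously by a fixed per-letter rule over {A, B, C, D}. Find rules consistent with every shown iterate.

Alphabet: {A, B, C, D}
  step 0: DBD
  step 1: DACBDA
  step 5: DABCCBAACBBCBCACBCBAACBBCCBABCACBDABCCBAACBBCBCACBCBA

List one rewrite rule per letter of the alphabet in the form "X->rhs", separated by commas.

A->BC, B->CB, C->A, D->DA

  step 0 ⇒ step 1: DBD ⇒ DA·CB·DA
    B ↦ CB
    D ↦ DA
    A ↦ BC  (constrained at step 1)
    C ↦ A  (constrained at step 1)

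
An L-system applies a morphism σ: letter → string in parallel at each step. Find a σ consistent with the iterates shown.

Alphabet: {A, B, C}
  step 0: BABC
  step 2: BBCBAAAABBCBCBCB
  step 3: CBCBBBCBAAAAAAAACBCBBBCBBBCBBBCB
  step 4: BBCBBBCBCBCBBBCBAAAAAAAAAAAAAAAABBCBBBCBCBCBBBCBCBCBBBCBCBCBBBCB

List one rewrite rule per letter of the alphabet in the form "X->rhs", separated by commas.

  step 3 ⇒ step 4: CBCBBBCBAAAAAAAACBCBBBCBBBCBBBCB ⇒ BB·CB·BB·CB·CB·CB·BB·CB·AA·AA·AA·AA·AA·AA·AA·AA·BB·CB·BB·CB·CB·CB·BB·CB·CB·CB·BB·CB·CB·CB·BB·CB
    A ↦ AA
    B ↦ CB
    C ↦ BB

A->AA, B->CB, C->BB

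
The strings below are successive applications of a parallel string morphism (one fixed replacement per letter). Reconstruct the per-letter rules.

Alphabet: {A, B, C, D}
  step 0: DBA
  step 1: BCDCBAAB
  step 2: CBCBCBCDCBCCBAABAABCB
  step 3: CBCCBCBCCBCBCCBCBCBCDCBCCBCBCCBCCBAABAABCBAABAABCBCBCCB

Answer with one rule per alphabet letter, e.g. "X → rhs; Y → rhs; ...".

A->AAB, B->CB, C->CBC, D->BCD

  step 2 ⇒ step 3: CBCBCBCDCBCCBAABAABCB ⇒ CBC·CB·CBC·CB·CBC·CB·CBC·BCD·CBC·CB·CBC·CBC·CB·AAB·AAB·CB·AAB·AAB·CB·CBC·CB
    A ↦ AAB
    B ↦ CB
    C ↦ CBC
    D ↦ BCD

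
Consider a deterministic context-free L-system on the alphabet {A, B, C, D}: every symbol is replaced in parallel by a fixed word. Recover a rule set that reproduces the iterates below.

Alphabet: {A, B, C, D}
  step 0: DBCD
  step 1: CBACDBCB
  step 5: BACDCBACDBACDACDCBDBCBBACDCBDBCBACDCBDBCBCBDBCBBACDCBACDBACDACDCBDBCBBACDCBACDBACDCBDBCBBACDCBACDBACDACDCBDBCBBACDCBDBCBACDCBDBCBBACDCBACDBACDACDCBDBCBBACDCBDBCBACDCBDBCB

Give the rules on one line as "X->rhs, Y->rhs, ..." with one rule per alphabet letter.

A->CBD, B->ACD, C->B, D->CB

  step 0 ⇒ step 1: DBCD ⇒ CB·ACD·B·CB
    B ↦ ACD
    C ↦ B
    D ↦ CB
    A ↦ CBD  (constrained at step 1)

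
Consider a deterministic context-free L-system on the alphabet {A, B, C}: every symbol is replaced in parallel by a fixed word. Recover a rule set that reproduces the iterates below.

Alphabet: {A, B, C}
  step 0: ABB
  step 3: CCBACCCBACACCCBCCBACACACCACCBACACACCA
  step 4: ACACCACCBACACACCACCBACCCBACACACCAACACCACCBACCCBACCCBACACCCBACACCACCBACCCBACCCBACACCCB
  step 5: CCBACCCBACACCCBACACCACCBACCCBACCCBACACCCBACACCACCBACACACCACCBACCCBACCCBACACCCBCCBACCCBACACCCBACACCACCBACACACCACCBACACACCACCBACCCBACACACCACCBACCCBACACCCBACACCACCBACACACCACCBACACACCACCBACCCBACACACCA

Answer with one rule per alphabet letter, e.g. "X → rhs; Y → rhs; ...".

  step 4 ⇒ step 5: ACACCACCBACACACCACCBACCCBACACACCAACACCACCBACCCBACCCBACACCCBACACCACCBACCCBACCCBACACCCB ⇒ CCB·AC·CCB·AC·AC·CCB·AC·AC·CA·CCB·AC·CCB·AC·CCB·AC·AC·CCB·AC·AC·CA·CCB·AC·AC·AC·CA·CCB·AC·CCB·AC·CCB·AC·AC·CCB·CCB·AC·CCB·AC·AC·CCB·AC·AC·CA·CCB·AC·AC·AC·CA·CCB·AC·AC·AC·CA·CCB·AC·CCB·AC·AC·AC·CA·CCB·AC·CCB·AC·AC·CCB·AC·AC·CA·CCB·AC·AC·AC·CA·CCB·AC·AC·AC·CA·CCB·AC·CCB·AC·AC·AC·CA
    A ↦ CCB
    B ↦ CA
    C ↦ AC

A->CCB, B->CA, C->AC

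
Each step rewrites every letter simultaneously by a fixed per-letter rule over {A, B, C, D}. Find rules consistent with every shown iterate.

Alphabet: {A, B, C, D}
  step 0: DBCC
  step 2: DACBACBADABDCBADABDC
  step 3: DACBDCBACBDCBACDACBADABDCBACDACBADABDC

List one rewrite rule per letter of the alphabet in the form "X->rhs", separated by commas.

  step 2 ⇒ step 3: DACBACBADABDCBADABDC ⇒ DA·C·BDC·BA·C·BDC·BA·C·DA·C·BA·DA·BDC·BA·C·DA·C·BA·DA·BDC
    A ↦ C
    B ↦ BA
    C ↦ BDC
    D ↦ DA

A->C, B->BA, C->BDC, D->DA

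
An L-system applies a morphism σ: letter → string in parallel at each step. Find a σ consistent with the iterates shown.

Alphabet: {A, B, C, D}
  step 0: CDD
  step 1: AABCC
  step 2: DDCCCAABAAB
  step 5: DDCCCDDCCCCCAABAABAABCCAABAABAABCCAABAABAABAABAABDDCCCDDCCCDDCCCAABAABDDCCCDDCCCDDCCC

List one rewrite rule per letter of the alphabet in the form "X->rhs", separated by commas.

  step 1 ⇒ step 2: AABCC ⇒ D·D·CCC·AAB·AAB
    A ↦ D
    B ↦ CCC
    C ↦ AAB
  step 0 ⇒ step 1: CDD ⇒ AAB·C·C
    D ↦ C

A->D, B->CCC, C->AAB, D->C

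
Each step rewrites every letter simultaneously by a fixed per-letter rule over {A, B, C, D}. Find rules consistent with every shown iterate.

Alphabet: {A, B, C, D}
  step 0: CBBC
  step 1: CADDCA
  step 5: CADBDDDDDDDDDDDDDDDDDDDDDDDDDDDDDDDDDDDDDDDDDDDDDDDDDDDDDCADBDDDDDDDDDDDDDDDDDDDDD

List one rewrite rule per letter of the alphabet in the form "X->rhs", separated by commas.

  step 0 ⇒ step 1: CBBC ⇒ CA·D·D·CA
    B ↦ D
    C ↦ CA
    A ↦ DB  (constrained at step 1)
    D ↦ DD  (constrained at step 1)

A->DB, B->D, C->CA, D->DD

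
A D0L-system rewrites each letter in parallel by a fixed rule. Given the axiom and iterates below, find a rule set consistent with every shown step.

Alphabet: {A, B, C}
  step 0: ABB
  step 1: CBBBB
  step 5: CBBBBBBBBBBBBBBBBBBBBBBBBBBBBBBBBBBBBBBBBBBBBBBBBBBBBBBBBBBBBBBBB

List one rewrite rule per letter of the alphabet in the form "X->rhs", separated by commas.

A->C, B->BB, C->A

  step 0 ⇒ step 1: ABB ⇒ C·BB·BB
    A ↦ C
    B ↦ BB
    C ↦ A  (constrained at step 1)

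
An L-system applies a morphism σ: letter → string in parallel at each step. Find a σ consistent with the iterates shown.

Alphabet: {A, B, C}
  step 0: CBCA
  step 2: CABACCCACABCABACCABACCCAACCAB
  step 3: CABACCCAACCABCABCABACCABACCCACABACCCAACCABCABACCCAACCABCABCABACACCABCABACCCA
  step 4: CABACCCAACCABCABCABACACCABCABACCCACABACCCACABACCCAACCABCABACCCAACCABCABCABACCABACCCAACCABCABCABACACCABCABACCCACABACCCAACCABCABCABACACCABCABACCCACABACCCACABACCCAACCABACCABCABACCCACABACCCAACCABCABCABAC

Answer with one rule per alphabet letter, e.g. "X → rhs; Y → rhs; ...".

  step 3 ⇒ step 4: CABACCCAACCABCABCABACCABACCCACABACCCAACCABCABACCCAACCABCABCABACACCABCABACCCA ⇒ CAB·AC·CCA·AC·CAB·CAB·CAB·AC·AC·CAB·CAB·AC·CCA·CAB·AC·CCA·CAB·AC·CCA·AC·CAB·CAB·AC·CCA·AC·CAB·CAB·CAB·AC·CAB·AC·CCA·AC·CAB·CAB·CAB·AC·AC·CAB·CAB·AC·CCA·CAB·AC·CCA·AC·CAB·CAB·CAB·AC·AC·CAB·CAB·AC·CCA·CAB·AC·CCA·CAB·AC·CCA·AC·CAB·AC·CAB·CAB·AC·CCA·CAB·AC·CCA·AC·CAB·CAB·CAB·AC
    A ↦ AC
    B ↦ CCA
    C ↦ CAB

A->AC, B->CCA, C->CAB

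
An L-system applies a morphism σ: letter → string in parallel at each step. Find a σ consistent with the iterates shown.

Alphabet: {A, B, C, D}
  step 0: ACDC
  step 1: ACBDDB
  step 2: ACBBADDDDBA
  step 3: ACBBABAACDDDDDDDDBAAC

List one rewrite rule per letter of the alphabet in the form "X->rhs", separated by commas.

A->AC, B->BA, C->B, D->DD

  step 2 ⇒ step 3: ACBBADDDDBA ⇒ AC·B·BA·BA·AC·DD·DD·DD·DD·BA·AC
    A ↦ AC
    B ↦ BA
    C ↦ B
    D ↦ DD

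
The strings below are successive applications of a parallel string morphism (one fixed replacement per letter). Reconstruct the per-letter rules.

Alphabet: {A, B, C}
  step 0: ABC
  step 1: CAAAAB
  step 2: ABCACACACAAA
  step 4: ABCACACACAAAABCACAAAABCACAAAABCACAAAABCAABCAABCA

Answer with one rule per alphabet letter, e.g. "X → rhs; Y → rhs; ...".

A->CA, B->AA, C->AB

  step 1 ⇒ step 2: CAAAAB ⇒ AB·CA·CA·CA·CA·AA
    A ↦ CA
    B ↦ AA
    C ↦ AB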